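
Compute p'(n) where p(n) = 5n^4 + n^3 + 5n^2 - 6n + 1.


Apply the power rule term by term:
  d/dn(5n^4) = 20n^3
  d/dn(n^3) = 3n^2
  d/dn(5n^2) = 10n
  d/dn(-6n) = -6
  d/dn(1) = 0
p'(n) = 20n^3 + 3n^2 + 10n - 6


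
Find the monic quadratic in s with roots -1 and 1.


p(s) = (s + 1)(s - 1)
Expand: s^2 - 1


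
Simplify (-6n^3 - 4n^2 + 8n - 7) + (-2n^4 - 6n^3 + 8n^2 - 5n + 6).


Align terms by degree and add:
  -6n^3 - 4n^2 + 8n - 7
  -2n^4 - 6n^3 + 8n^2 - 5n + 6
= -2n^4 - 12n^3 + 4n^2 + 3n - 1


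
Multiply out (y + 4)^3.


Expand (y + 4)^3 by repeated multiplication:
  (y + 4)^2 = y^2 + 8y + 16
= y^3 + 12y^2 + 48y + 64


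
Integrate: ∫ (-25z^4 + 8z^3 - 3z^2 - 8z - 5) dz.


Reverse power rule on each term:
  ∫ -25z^4 dz = -5z^5
  ∫ 8z^3 dz = 2z^4
  ∫ -3z^2 dz = -z^3
  ∫ -8z dz = -4z^2
  ∫ -5 dz = -5z
F(z) = -5z^5 + 2z^4 - z^3 - 4z^2 - 5z + C


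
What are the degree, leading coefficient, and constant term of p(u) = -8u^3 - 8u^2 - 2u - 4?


Highest power of u is 3, with coefficient -8. Constant term is -4.
Degree = 3, leading coefficient = -8, constant term = -4


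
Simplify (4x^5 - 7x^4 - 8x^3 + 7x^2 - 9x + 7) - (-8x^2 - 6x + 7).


Distribute the minus sign:
  (4x^5 - 7x^4 - 8x^3 + 7x^2 - 9x + 7)
- (-8x^2 - 6x + 7)
Negate second polynomial: 8x^2 + 6x - 7
Add: 4x^5 - 7x^4 - 8x^3 + 15x^2 - 3x


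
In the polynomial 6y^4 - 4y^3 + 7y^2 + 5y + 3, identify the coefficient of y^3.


Read off the coefficient of y^3: -4


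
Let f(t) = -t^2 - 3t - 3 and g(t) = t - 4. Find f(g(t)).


Substitute g(t) into f:
f(g(t)) = -1*(t - 4)^2 + (-3)*(t - 4) + (-3)
(t - 4)^2 = t^2 - 8t + 16
Expand and combine: -t^2 + 5t - 7


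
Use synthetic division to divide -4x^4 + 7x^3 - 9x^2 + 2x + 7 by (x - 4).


Synthetic division with c = 4. Coefficients: -4, 7, -9, 2, 7
Bring down -4.
  -4 * 4 = -16; -16 + 7 = -9
  -9 * 4 = -36; -36 - 9 = -45
  -45 * 4 = -180; -180 + 2 = -178
  -178 * 4 = -712; -712 + 7 = -705
Quotient: -4x^3 - 9x^2 - 45x - 178, Remainder: -705


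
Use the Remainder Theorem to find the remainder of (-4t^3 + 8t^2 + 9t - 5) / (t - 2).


By the Remainder Theorem, the remainder equals p(2):
  -4*(2)^3 = -32
  8*(2)^2 = 32
  9*(2)^1 = 18
  constant: -5
Sum: -32 + 32 + 18 - 5 = 13


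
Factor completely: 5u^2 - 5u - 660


Roots satisfy r1 + r2 = -b/a = 1 and r1*r2 = c/a = -132.
So r1 = -11, r2 = 12.
5u^2 - 5u - 660 = 5(u - r1)(u - r2) = 5(u + 11)(u - 12)


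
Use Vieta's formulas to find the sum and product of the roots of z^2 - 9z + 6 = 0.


For az^2+bz+c=0: sum = -b/a, product = c/a.
a=1, b=-9, c=6
Sum = -(-9)/1 = 9
Product = (6)/1 = 6


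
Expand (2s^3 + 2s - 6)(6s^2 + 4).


Distribute each term of the first polynomial:
  (2s^3)(6s^2 + 4) = 12s^5 + 8s^3
  (2s)(6s^2 + 4) = 12s^3 + 8s
  (-6)(6s^2 + 4) = -36s^2 - 24
Sum: 12s^5 + 20s^3 - 36s^2 + 8s - 24


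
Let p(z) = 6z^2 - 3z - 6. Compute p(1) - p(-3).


p(1) = -3
p(-3) = 57
p(1) - p(-3) = -3 - 57 = -60


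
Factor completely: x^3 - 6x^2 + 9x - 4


Try integer roots (divisors of -4). x=1: p(1)=0.
Divide out (x - 1): quotient is x^2 - 5x + 4.
Factor the quadratic: (x - 4)(x - 1)
Result: (x - 1)(x - 4)(x - 1)


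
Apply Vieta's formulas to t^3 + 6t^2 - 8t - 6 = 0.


Monic cubic t^3+bt^2+ct+d=0: sum=-b, pairwise sum=c, product=-d.
b=6, c=-8, d=-6
r1+r2+r3 = -6
r1r2+r1r3+r2r3 = -8
r1r2r3 = 6


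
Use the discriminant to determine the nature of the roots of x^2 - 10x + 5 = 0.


D = b^2 - 4ac = (-10)^2 - 4(1)(5) = 100 - 20 = 80
Since D > 0: two distinct irrational roots


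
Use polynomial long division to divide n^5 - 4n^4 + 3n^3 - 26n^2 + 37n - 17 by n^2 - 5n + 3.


(n^5 - 4n^4 + 3n^3 - 26n^2 + 37n - 17) / (n^2 - 5n + 3)
Step 1: n^3 * (n^2 - 5n + 3) = n^5 - 5n^4 + 3n^3; subtract.
Step 2: n^2 * (n^2 - 5n + 3) = n^4 - 5n^3 + 3n^2; subtract.
Step 3: 5n * (n^2 - 5n + 3) = 5n^3 - 25n^2 + 15n; subtract.
Step 4: -4 * (n^2 - 5n + 3) = -4n^2 + 20n - 12; subtract.
Quotient: n^3 + n^2 + 5n - 4, Remainder: 2n - 5


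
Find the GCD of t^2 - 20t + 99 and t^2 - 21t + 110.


Factor each:
  t^2 - 20t + 99 = (t - 11)(t - 9)
  t^2 - 21t + 110 = (t - 11)(t - 10)
Common monic factor: t - 11


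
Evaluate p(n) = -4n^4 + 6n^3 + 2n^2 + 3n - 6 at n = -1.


Using direct substitution:
  -4 * (-1)^4 = -4
  6 * (-1)^3 = -6
  2 * (-1)^2 = 2
  3 * (-1)^1 = -3
  constant: -6
Sum = -4 - 6 + 2 - 3 - 6 = -17


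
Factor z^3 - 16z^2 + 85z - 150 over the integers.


Try integer roots (divisors of -150). z=5: p(5)=0.
Divide out (z - 5): quotient is z^2 - 11z + 30.
Factor the quadratic: (z - 5)(z - 6)
Result: (z - 5)(z - 5)(z - 6)


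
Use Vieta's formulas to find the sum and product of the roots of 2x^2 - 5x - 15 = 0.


For ax^2+bx+c=0: sum = -b/a, product = c/a.
a=2, b=-5, c=-15
Sum = -(-5)/2 = 5/2
Product = (-15)/2 = -15/2


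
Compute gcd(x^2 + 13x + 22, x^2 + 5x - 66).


Factor each:
  x^2 + 13x + 22 = (x + 11)(x + 2)
  x^2 + 5x - 66 = (x + 11)(x - 6)
Common monic factor: x + 11


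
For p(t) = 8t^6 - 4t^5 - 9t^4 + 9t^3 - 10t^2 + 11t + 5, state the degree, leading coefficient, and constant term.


Highest power of t is 6, with coefficient 8. Constant term is 5.
Degree = 6, leading coefficient = 8, constant term = 5


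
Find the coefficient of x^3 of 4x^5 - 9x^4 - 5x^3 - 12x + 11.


Read off the coefficient of x^3: -5


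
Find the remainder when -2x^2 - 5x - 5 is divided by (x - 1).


By the Remainder Theorem, the remainder equals p(1):
  -2*(1)^2 = -2
  -5*(1)^1 = -5
  constant: -5
Sum: -2 - 5 - 5 = -12


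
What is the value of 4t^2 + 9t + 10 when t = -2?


Using direct substitution:
  4 * (-2)^2 = 16
  9 * (-2)^1 = -18
  constant: 10
Sum = 16 - 18 + 10 = 8


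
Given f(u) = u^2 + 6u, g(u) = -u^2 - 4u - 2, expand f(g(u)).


Substitute g(u) into f:
f(g(u)) = 1*(-u^2 - 4u - 2)^2 + 6*(-u^2 - 4u - 2)
(-u^2 - 4u - 2)^2 = u^4 + 8u^3 + 20u^2 + 16u + 4
Expand and combine: u^4 + 8u^3 + 14u^2 - 8u - 8


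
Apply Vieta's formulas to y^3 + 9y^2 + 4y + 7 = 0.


Monic cubic y^3+by^2+cy+d=0: sum=-b, pairwise sum=c, product=-d.
b=9, c=4, d=7
r1+r2+r3 = -9
r1r2+r1r3+r2r3 = 4
r1r2r3 = -7


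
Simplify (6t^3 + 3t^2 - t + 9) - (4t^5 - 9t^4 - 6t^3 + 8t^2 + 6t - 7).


Distribute the minus sign:
  (6t^3 + 3t^2 - t + 9)
- (4t^5 - 9t^4 - 6t^3 + 8t^2 + 6t - 7)
Negate second polynomial: -4t^5 + 9t^4 + 6t^3 - 8t^2 - 6t + 7
Add: -4t^5 + 9t^4 + 12t^3 - 5t^2 - 7t + 16


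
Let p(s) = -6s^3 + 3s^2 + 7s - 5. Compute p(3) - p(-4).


p(3) = -119
p(-4) = 399
p(3) - p(-4) = -119 - 399 = -518


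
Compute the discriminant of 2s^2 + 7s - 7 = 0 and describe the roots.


D = b^2 - 4ac = (7)^2 - 4(2)(-7) = 49 + 56 = 105
Since D > 0: two distinct irrational roots


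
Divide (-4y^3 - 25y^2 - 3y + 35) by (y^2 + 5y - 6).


(-4y^3 - 25y^2 - 3y + 35) / (y^2 + 5y - 6)
Step 1: -4y * (y^2 + 5y - 6) = -4y^3 - 20y^2 + 24y; subtract.
Step 2: -5 * (y^2 + 5y - 6) = -5y^2 - 25y + 30; subtract.
Quotient: -4y - 5, Remainder: -2y + 5


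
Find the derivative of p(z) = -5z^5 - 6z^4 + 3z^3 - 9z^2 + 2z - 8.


Apply the power rule term by term:
  d/dz(-5z^5) = -25z^4
  d/dz(-6z^4) = -24z^3
  d/dz(3z^3) = 9z^2
  d/dz(-9z^2) = -18z
  d/dz(2z) = 2
  d/dz(-8) = 0
p'(z) = -25z^4 - 24z^3 + 9z^2 - 18z + 2


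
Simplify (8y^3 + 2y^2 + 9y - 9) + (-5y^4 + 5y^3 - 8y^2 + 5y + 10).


Align terms by degree and add:
  8y^3 + 2y^2 + 9y - 9
  -5y^4 + 5y^3 - 8y^2 + 5y + 10
= -5y^4 + 13y^3 - 6y^2 + 14y + 1


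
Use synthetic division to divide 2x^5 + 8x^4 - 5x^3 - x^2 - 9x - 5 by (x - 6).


Synthetic division with c = 6. Coefficients: 2, 8, -5, -1, -9, -5
Bring down 2.
  2 * 6 = 12; 12 + 8 = 20
  20 * 6 = 120; 120 - 5 = 115
  115 * 6 = 690; 690 - 1 = 689
  689 * 6 = 4134; 4134 - 9 = 4125
  4125 * 6 = 24750; 24750 - 5 = 24745
Quotient: 2x^4 + 20x^3 + 115x^2 + 689x + 4125, Remainder: 24745


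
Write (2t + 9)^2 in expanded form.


Expand (2t + 9)^2 by repeated multiplication:
= 4t^2 + 36t + 81


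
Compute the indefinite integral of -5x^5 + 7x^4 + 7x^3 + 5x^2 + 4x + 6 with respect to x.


Reverse power rule on each term:
  ∫ -5x^5 dx = -(5/6)x^6
  ∫ 7x^4 dx = (7/5)x^5
  ∫ 7x^3 dx = (7/4)x^4
  ∫ 5x^2 dx = (5/3)x^3
  ∫ 4x dx = 2x^2
  ∫ 6 dx = 6x
F(x) = -(5/6)x^6 + (7/5)x^5 + (7/4)x^4 + (5/3)x^3 + 2x^2 + 6x + C


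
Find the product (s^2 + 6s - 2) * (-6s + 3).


Distribute each term of the first polynomial:
  (s^2)(-6s + 3) = -6s^3 + 3s^2
  (6s)(-6s + 3) = -36s^2 + 18s
  (-2)(-6s + 3) = 12s - 6
Sum: -6s^3 - 33s^2 + 30s - 6


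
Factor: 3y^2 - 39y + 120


Roots satisfy r1 + r2 = -b/a = 13 and r1*r2 = c/a = 40.
So r1 = 5, r2 = 8.
3y^2 - 39y + 120 = 3(y - r1)(y - r2) = 3(y - 5)(y - 8)


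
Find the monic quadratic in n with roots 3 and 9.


p(n) = (n - 3)(n - 9)
Expand: n^2 - 12n + 27


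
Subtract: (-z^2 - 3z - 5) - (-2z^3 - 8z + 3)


Distribute the minus sign:
  (-z^2 - 3z - 5)
- (-2z^3 - 8z + 3)
Negate second polynomial: 2z^3 + 8z - 3
Add: 2z^3 - z^2 + 5z - 8


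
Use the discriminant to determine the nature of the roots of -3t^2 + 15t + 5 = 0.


D = b^2 - 4ac = (15)^2 - 4(-3)(5) = 225 + 60 = 285
Since D > 0: two distinct irrational roots


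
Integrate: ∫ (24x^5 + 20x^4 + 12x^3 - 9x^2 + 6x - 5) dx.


Reverse power rule on each term:
  ∫ 24x^5 dx = 4x^6
  ∫ 20x^4 dx = 4x^5
  ∫ 12x^3 dx = 3x^4
  ∫ -9x^2 dx = -3x^3
  ∫ 6x dx = 3x^2
  ∫ -5 dx = -5x
F(x) = 4x^6 + 4x^5 + 3x^4 - 3x^3 + 3x^2 - 5x + C


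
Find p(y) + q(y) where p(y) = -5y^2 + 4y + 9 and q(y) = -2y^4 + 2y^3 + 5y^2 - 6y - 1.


Align terms by degree and add:
  -5y^2 + 4y + 9
  -2y^4 + 2y^3 + 5y^2 - 6y - 1
= -2y^4 + 2y^3 - 2y + 8


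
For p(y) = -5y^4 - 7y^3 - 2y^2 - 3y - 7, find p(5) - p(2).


p(5) = -4072
p(2) = -157
p(5) - p(2) = -4072 + 157 = -3915


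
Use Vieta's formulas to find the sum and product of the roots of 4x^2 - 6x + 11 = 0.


For ax^2+bx+c=0: sum = -b/a, product = c/a.
a=4, b=-6, c=11
Sum = -(-6)/4 = 3/2
Product = (11)/4 = 11/4


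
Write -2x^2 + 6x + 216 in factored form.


Roots satisfy r1 + r2 = -b/a = 3 and r1*r2 = c/a = -108.
So r1 = -9, r2 = 12.
-2x^2 + 6x + 216 = -2(x - r1)(x - r2) = -2(x + 9)(x - 12)


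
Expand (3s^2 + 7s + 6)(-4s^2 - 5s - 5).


Distribute each term of the first polynomial:
  (3s^2)(-4s^2 - 5s - 5) = -12s^4 - 15s^3 - 15s^2
  (7s)(-4s^2 - 5s - 5) = -28s^3 - 35s^2 - 35s
  (6)(-4s^2 - 5s - 5) = -24s^2 - 30s - 30
Sum: -12s^4 - 43s^3 - 74s^2 - 65s - 30


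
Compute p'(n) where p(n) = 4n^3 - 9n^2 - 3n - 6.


Apply the power rule term by term:
  d/dn(4n^3) = 12n^2
  d/dn(-9n^2) = -18n
  d/dn(-3n) = -3
  d/dn(-6) = 0
p'(n) = 12n^2 - 18n - 3


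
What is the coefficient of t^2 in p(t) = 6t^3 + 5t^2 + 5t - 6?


Read off the coefficient of t^2: 5


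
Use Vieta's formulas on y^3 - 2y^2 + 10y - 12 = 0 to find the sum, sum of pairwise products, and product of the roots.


Monic cubic y^3+by^2+cy+d=0: sum=-b, pairwise sum=c, product=-d.
b=-2, c=10, d=-12
r1+r2+r3 = 2
r1r2+r1r3+r2r3 = 10
r1r2r3 = 12


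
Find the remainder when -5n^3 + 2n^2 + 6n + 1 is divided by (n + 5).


By the Remainder Theorem, the remainder equals p(-5):
  -5*(-5)^3 = 625
  2*(-5)^2 = 50
  6*(-5)^1 = -30
  constant: 1
Sum: 625 + 50 - 30 + 1 = 646


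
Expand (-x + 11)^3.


Expand (-x + 11)^3 by repeated multiplication:
  (-x + 11)^2 = x^2 - 22x + 121
= -x^3 + 33x^2 - 363x + 1331


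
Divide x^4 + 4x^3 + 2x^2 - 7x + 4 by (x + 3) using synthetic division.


Synthetic division with c = -3. Coefficients: 1, 4, 2, -7, 4
Bring down 1.
  1 * -3 = -3; -3 + 4 = 1
  1 * -3 = -3; -3 + 2 = -1
  -1 * -3 = 3; 3 - 7 = -4
  -4 * -3 = 12; 12 + 4 = 16
Quotient: x^3 + x^2 - x - 4, Remainder: 16


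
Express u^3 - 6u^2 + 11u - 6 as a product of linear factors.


Try integer roots (divisors of -6). u=2: p(2)=0.
Divide out (u - 2): quotient is u^2 - 4u + 3.
Factor the quadratic: (u - 1)(u - 3)
Result: (u - 2)(u - 1)(u - 3)


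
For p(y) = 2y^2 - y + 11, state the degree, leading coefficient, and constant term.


Highest power of y is 2, with coefficient 2. Constant term is 11.
Degree = 2, leading coefficient = 2, constant term = 11


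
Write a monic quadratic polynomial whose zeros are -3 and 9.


p(y) = (y + 3)(y - 9)
Expand: y^2 - 6y - 27


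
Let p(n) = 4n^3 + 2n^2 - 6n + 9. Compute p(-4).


Using direct substitution:
  4 * (-4)^3 = -256
  2 * (-4)^2 = 32
  -6 * (-4)^1 = 24
  constant: 9
Sum = -256 + 32 + 24 + 9 = -191


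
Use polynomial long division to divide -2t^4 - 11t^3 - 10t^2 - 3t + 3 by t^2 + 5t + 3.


(-2t^4 - 11t^3 - 10t^2 - 3t + 3) / (t^2 + 5t + 3)
Step 1: -2t^2 * (t^2 + 5t + 3) = -2t^4 - 10t^3 - 6t^2; subtract.
Step 2: -t * (t^2 + 5t + 3) = -t^3 - 5t^2 - 3t; subtract.
Step 3: 1 * (t^2 + 5t + 3) = t^2 + 5t + 3; subtract.
Quotient: -2t^2 - t + 1, Remainder: -5t


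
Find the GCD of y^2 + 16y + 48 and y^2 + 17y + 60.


Factor each:
  y^2 + 16y + 48 = (y + 12)(y + 4)
  y^2 + 17y + 60 = (y + 12)(y + 5)
Common monic factor: y + 12


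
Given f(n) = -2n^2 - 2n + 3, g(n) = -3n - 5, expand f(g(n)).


Substitute g(n) into f:
f(g(n)) = -2*(-3n - 5)^2 + (-2)*(-3n - 5) + 3
(-3n - 5)^2 = 9n^2 + 30n + 25
Expand and combine: -18n^2 - 54n - 37


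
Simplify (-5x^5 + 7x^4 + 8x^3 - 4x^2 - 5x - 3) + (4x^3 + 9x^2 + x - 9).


Align terms by degree and add:
  -5x^5 + 7x^4 + 8x^3 - 4x^2 - 5x - 3
+ 4x^3 + 9x^2 + x - 9
= -5x^5 + 7x^4 + 12x^3 + 5x^2 - 4x - 12


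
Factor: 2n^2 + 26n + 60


Roots satisfy r1 + r2 = -b/a = -13 and r1*r2 = c/a = 30.
So r1 = -10, r2 = -3.
2n^2 + 26n + 60 = 2(n - r1)(n - r2) = 2(n + 10)(n + 3)


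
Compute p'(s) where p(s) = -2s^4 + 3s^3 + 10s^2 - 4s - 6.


Apply the power rule term by term:
  d/ds(-2s^4) = -8s^3
  d/ds(3s^3) = 9s^2
  d/ds(10s^2) = 20s
  d/ds(-4s) = -4
  d/ds(-6) = 0
p'(s) = -8s^3 + 9s^2 + 20s - 4


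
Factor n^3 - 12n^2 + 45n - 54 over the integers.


Try integer roots (divisors of -54). n=3: p(3)=0.
Divide out (n - 3): quotient is n^2 - 9n + 18.
Factor the quadratic: (n - 3)(n - 6)
Result: (n - 3)(n - 3)(n - 6)


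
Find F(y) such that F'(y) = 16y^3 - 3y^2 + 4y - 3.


Reverse power rule on each term:
  ∫ 16y^3 dy = 4y^4
  ∫ -3y^2 dy = -y^3
  ∫ 4y dy = 2y^2
  ∫ -3 dy = -3y
F(y) = 4y^4 - y^3 + 2y^2 - 3y + C


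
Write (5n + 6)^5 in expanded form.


Expand (5n + 6)^5 by repeated multiplication:
  (5n + 6)^2 = 25n^2 + 60n + 36
  (5n + 6)^3 = 125n^3 + 450n^2 + 540n + 216
  (5n + 6)^4 = 625n^4 + 3000n^3 + 5400n^2 + 4320n + 1296
= 3125n^5 + 18750n^4 + 45000n^3 + 54000n^2 + 32400n + 7776


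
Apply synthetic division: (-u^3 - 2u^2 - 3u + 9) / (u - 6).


Synthetic division with c = 6. Coefficients: -1, -2, -3, 9
Bring down -1.
  -1 * 6 = -6; -6 - 2 = -8
  -8 * 6 = -48; -48 - 3 = -51
  -51 * 6 = -306; -306 + 9 = -297
Quotient: -u^2 - 8u - 51, Remainder: -297


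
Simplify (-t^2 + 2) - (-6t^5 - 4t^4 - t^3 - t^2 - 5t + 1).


Distribute the minus sign:
  (-t^2 + 2)
- (-6t^5 - 4t^4 - t^3 - t^2 - 5t + 1)
Negate second polynomial: 6t^5 + 4t^4 + t^3 + t^2 + 5t - 1
Add: 6t^5 + 4t^4 + t^3 + 5t + 1


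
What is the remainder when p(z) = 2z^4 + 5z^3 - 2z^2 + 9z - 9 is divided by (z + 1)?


By the Remainder Theorem, the remainder equals p(-1):
  2*(-1)^4 = 2
  5*(-1)^3 = -5
  -2*(-1)^2 = -2
  9*(-1)^1 = -9
  constant: -9
Sum: 2 - 5 - 2 - 9 - 9 = -23


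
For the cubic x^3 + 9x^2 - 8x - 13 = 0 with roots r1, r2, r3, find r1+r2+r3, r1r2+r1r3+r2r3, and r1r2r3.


Monic cubic x^3+bx^2+cx+d=0: sum=-b, pairwise sum=c, product=-d.
b=9, c=-8, d=-13
r1+r2+r3 = -9
r1r2+r1r3+r2r3 = -8
r1r2r3 = 13


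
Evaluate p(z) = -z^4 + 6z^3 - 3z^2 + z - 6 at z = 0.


Using direct substitution:
  -1 * (0)^4 = 0
  6 * (0)^3 = 0
  -3 * (0)^2 = 0
  1 * (0)^1 = 0
  constant: -6
Sum = 0 + 0 + 0 + 0 - 6 = -6


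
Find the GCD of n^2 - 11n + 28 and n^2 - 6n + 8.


Factor each:
  n^2 - 11n + 28 = (n - 4)(n - 7)
  n^2 - 6n + 8 = (n - 4)(n - 2)
Common monic factor: n - 4


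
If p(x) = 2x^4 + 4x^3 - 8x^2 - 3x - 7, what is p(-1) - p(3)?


p(-1) = -14
p(3) = 182
p(-1) - p(3) = -14 - 182 = -196


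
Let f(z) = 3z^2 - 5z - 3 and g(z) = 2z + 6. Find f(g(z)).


Substitute g(z) into f:
f(g(z)) = 3*(2z + 6)^2 + (-5)*(2z + 6) + (-3)
(2z + 6)^2 = 4z^2 + 24z + 36
Expand and combine: 12z^2 + 62z + 75


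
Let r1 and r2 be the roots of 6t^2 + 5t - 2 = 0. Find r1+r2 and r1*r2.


For at^2+bt+c=0: sum = -b/a, product = c/a.
a=6, b=5, c=-2
Sum = -(5)/6 = -5/6
Product = (-2)/6 = -1/3


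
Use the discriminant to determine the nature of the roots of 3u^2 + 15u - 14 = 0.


D = b^2 - 4ac = (15)^2 - 4(3)(-14) = 225 + 168 = 393
Since D > 0: two distinct irrational roots


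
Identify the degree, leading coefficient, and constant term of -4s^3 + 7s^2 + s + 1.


Highest power of s is 3, with coefficient -4. Constant term is 1.
Degree = 3, leading coefficient = -4, constant term = 1


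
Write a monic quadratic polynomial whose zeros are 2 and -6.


p(u) = (u - 2)(u + 6)
Expand: u^2 + 4u - 12


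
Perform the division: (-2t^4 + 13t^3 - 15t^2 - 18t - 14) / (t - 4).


(-2t^4 + 13t^3 - 15t^2 - 18t - 14) / (t - 4)
Step 1: -2t^3 * (t - 4) = -2t^4 + 8t^3; subtract.
Step 2: 5t^2 * (t - 4) = 5t^3 - 20t^2; subtract.
Step 3: 5t * (t - 4) = 5t^2 - 20t; subtract.
Step 4: 2 * (t - 4) = 2t - 8; subtract.
Quotient: -2t^3 + 5t^2 + 5t + 2, Remainder: -6


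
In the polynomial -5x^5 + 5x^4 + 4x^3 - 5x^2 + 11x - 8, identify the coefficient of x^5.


Read off the coefficient of x^5: -5


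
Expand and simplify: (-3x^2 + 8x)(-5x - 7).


Distribute each term of the first polynomial:
  (-3x^2)(-5x - 7) = 15x^3 + 21x^2
  (8x)(-5x - 7) = -40x^2 - 56x
Sum: 15x^3 - 19x^2 - 56x


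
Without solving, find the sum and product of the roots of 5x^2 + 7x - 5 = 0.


For ax^2+bx+c=0: sum = -b/a, product = c/a.
a=5, b=7, c=-5
Sum = -(7)/5 = -7/5
Product = (-5)/5 = -1


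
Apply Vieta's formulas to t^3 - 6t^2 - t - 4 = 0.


Monic cubic t^3+bt^2+ct+d=0: sum=-b, pairwise sum=c, product=-d.
b=-6, c=-1, d=-4
r1+r2+r3 = 6
r1r2+r1r3+r2r3 = -1
r1r2r3 = 4


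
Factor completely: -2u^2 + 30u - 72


Roots satisfy r1 + r2 = -b/a = 15 and r1*r2 = c/a = 36.
So r1 = 12, r2 = 3.
-2u^2 + 30u - 72 = -2(u - r1)(u - r2) = -2(u - 12)(u - 3)


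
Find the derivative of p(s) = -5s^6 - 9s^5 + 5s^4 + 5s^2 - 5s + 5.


Apply the power rule term by term:
  d/ds(-5s^6) = -30s^5
  d/ds(-9s^5) = -45s^4
  d/ds(5s^4) = 20s^3
  d/ds(5s^2) = 10s
  d/ds(-5s) = -5
  d/ds(5) = 0
p'(s) = -30s^5 - 45s^4 + 20s^3 + 10s - 5


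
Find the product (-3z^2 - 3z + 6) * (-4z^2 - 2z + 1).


Distribute each term of the first polynomial:
  (-3z^2)(-4z^2 - 2z + 1) = 12z^4 + 6z^3 - 3z^2
  (-3z)(-4z^2 - 2z + 1) = 12z^3 + 6z^2 - 3z
  (6)(-4z^2 - 2z + 1) = -24z^2 - 12z + 6
Sum: 12z^4 + 18z^3 - 21z^2 - 15z + 6


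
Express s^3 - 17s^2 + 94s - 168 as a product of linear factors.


Try integer roots (divisors of -168). s=4: p(4)=0.
Divide out (s - 4): quotient is s^2 - 13s + 42.
Factor the quadratic: (s - 7)(s - 6)
Result: (s - 4)(s - 7)(s - 6)


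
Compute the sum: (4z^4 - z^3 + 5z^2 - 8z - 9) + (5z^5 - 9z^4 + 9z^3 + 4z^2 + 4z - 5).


Align terms by degree and add:
  4z^4 - z^3 + 5z^2 - 8z - 9
+ 5z^5 - 9z^4 + 9z^3 + 4z^2 + 4z - 5
= 5z^5 - 5z^4 + 8z^3 + 9z^2 - 4z - 14


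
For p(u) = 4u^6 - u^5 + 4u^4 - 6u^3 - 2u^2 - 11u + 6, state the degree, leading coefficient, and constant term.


Highest power of u is 6, with coefficient 4. Constant term is 6.
Degree = 6, leading coefficient = 4, constant term = 6


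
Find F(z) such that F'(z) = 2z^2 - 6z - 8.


Reverse power rule on each term:
  ∫ 2z^2 dz = (2/3)z^3
  ∫ -6z dz = -3z^2
  ∫ -8 dz = -8z
F(z) = (2/3)z^3 - 3z^2 - 8z + C


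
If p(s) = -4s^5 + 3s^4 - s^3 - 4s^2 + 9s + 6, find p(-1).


Using direct substitution:
  -4 * (-1)^5 = 4
  3 * (-1)^4 = 3
  -1 * (-1)^3 = 1
  -4 * (-1)^2 = -4
  9 * (-1)^1 = -9
  constant: 6
Sum = 4 + 3 + 1 - 4 - 9 + 6 = 1


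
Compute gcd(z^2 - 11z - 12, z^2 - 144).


Factor each:
  z^2 - 11z - 12 = (z - 12)(z + 1)
  z^2 - 144 = (z - 12)(z + 12)
Common monic factor: z - 12


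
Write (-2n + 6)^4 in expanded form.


Expand (-2n + 6)^4 by repeated multiplication:
  (-2n + 6)^2 = 4n^2 - 24n + 36
  (-2n + 6)^3 = -8n^3 + 72n^2 - 216n + 216
= 16n^4 - 192n^3 + 864n^2 - 1728n + 1296


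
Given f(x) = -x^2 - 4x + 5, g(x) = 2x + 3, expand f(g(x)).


Substitute g(x) into f:
f(g(x)) = -1*(2x + 3)^2 + (-4)*(2x + 3) + 5
(2x + 3)^2 = 4x^2 + 12x + 9
Expand and combine: -4x^2 - 20x - 16


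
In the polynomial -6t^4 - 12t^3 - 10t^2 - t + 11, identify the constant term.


Read off the constant term: 11


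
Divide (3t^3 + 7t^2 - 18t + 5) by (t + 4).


(3t^3 + 7t^2 - 18t + 5) / (t + 4)
Step 1: 3t^2 * (t + 4) = 3t^3 + 12t^2; subtract.
Step 2: -5t * (t + 4) = -5t^2 - 20t; subtract.
Step 3: 2 * (t + 4) = 2t + 8; subtract.
Quotient: 3t^2 - 5t + 2, Remainder: -3


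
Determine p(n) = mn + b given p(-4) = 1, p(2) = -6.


p(n) = mn + b. Using p(-4)=1, p(2)=-6:
m = (1 + 6)/(-4 - 2) = 7/-6 = -7/6
b = 1 - m*(-4) = 1 - 14/3 = -11/3
p(n) = -(7/6)n - (11/3)


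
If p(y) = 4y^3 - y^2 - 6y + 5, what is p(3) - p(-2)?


p(3) = 86
p(-2) = -19
p(3) - p(-2) = 86 + 19 = 105


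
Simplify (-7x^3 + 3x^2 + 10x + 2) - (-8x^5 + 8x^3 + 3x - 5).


Distribute the minus sign:
  (-7x^3 + 3x^2 + 10x + 2)
- (-8x^5 + 8x^3 + 3x - 5)
Negate second polynomial: 8x^5 - 8x^3 - 3x + 5
Add: 8x^5 - 15x^3 + 3x^2 + 7x + 7


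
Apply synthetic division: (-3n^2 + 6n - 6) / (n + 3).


Synthetic division with c = -3. Coefficients: -3, 6, -6
Bring down -3.
  -3 * -3 = 9; 9 + 6 = 15
  15 * -3 = -45; -45 - 6 = -51
Quotient: -3n + 15, Remainder: -51


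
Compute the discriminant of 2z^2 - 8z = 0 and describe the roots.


D = b^2 - 4ac = (-8)^2 - 4(2)(0) = 64 = 64
Since D > 0: two distinct rational roots


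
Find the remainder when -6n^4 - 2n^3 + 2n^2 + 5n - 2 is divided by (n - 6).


By the Remainder Theorem, the remainder equals p(6):
  -6*(6)^4 = -7776
  -2*(6)^3 = -432
  2*(6)^2 = 72
  5*(6)^1 = 30
  constant: -2
Sum: -7776 - 432 + 72 + 30 - 2 = -8108


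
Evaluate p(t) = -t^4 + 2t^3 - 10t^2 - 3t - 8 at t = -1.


Using direct substitution:
  -1 * (-1)^4 = -1
  2 * (-1)^3 = -2
  -10 * (-1)^2 = -10
  -3 * (-1)^1 = 3
  constant: -8
Sum = -1 - 2 - 10 + 3 - 8 = -18


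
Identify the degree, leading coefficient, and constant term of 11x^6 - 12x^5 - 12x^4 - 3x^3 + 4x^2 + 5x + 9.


Highest power of x is 6, with coefficient 11. Constant term is 9.
Degree = 6, leading coefficient = 11, constant term = 9


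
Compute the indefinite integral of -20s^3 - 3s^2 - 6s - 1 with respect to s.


Reverse power rule on each term:
  ∫ -20s^3 ds = -5s^4
  ∫ -3s^2 ds = -s^3
  ∫ -6s ds = -3s^2
  ∫ -1 ds = -s
F(s) = -5s^4 - s^3 - 3s^2 - s + C


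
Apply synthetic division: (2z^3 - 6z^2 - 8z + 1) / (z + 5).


Synthetic division with c = -5. Coefficients: 2, -6, -8, 1
Bring down 2.
  2 * -5 = -10; -10 - 6 = -16
  -16 * -5 = 80; 80 - 8 = 72
  72 * -5 = -360; -360 + 1 = -359
Quotient: 2z^2 - 16z + 72, Remainder: -359


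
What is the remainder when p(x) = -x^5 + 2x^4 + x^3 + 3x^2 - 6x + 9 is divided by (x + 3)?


By the Remainder Theorem, the remainder equals p(-3):
  -1*(-3)^5 = 243
  2*(-3)^4 = 162
  1*(-3)^3 = -27
  3*(-3)^2 = 27
  -6*(-3)^1 = 18
  constant: 9
Sum: 243 + 162 - 27 + 27 + 18 + 9 = 432


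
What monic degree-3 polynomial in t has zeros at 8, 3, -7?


p(t) = (t - 8)(t - 3)(t + 7)
Expand: t^3 - 4t^2 - 53t + 168


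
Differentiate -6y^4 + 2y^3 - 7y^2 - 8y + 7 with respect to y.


Apply the power rule term by term:
  d/dy(-6y^4) = -24y^3
  d/dy(2y^3) = 6y^2
  d/dy(-7y^2) = -14y
  d/dy(-8y) = -8
  d/dy(7) = 0
p'(y) = -24y^3 + 6y^2 - 14y - 8


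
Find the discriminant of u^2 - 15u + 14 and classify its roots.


D = b^2 - 4ac = (-15)^2 - 4(1)(14) = 225 - 56 = 169
Since D > 0: two distinct rational roots


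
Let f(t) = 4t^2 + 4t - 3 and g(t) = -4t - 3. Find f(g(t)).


Substitute g(t) into f:
f(g(t)) = 4*(-4t - 3)^2 + 4*(-4t - 3) + (-3)
(-4t - 3)^2 = 16t^2 + 24t + 9
Expand and combine: 64t^2 + 80t + 21


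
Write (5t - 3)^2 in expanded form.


Expand (5t - 3)^2 by repeated multiplication:
= 25t^2 - 30t + 9


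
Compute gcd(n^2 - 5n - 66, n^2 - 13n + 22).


Factor each:
  n^2 - 5n - 66 = (n - 11)(n + 6)
  n^2 - 13n + 22 = (n - 11)(n - 2)
Common monic factor: n - 11


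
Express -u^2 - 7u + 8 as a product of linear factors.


Roots satisfy r1 + r2 = -b/a = -7 and r1*r2 = c/a = -8.
So r1 = 1, r2 = -8.
-u^2 - 7u + 8 = -(u - r1)(u - r2) = -(u - 1)(u + 8)


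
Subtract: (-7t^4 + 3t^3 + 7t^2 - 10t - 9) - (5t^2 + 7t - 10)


Distribute the minus sign:
  (-7t^4 + 3t^3 + 7t^2 - 10t - 9)
- (5t^2 + 7t - 10)
Negate second polynomial: -5t^2 - 7t + 10
Add: -7t^4 + 3t^3 + 2t^2 - 17t + 1


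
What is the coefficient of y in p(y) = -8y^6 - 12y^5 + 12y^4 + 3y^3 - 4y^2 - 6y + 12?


Read off the coefficient of y: -6


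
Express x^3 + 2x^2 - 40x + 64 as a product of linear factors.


Try integer roots (divisors of 64). x=-8: p(-8)=0.
Divide out (x + 8): quotient is x^2 - 6x + 8.
Factor the quadratic: (x - 2)(x - 4)
Result: (x + 8)(x - 2)(x - 4)


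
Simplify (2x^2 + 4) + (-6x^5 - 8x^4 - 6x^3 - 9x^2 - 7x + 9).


Align terms by degree and add:
  2x^2 + 4
  -6x^5 - 8x^4 - 6x^3 - 9x^2 - 7x + 9
= -6x^5 - 8x^4 - 6x^3 - 7x^2 - 7x + 13


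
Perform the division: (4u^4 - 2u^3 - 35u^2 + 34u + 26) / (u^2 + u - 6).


(4u^4 - 2u^3 - 35u^2 + 34u + 26) / (u^2 + u - 6)
Step 1: 4u^2 * (u^2 + u - 6) = 4u^4 + 4u^3 - 24u^2; subtract.
Step 2: -6u * (u^2 + u - 6) = -6u^3 - 6u^2 + 36u; subtract.
Step 3: -5 * (u^2 + u - 6) = -5u^2 - 5u + 30; subtract.
Quotient: 4u^2 - 6u - 5, Remainder: 3u - 4


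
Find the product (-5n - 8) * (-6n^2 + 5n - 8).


Distribute each term of the first polynomial:
  (-5n)(-6n^2 + 5n - 8) = 30n^3 - 25n^2 + 40n
  (-8)(-6n^2 + 5n - 8) = 48n^2 - 40n + 64
Sum: 30n^3 + 23n^2 + 64


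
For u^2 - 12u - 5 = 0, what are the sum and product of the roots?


For au^2+bu+c=0: sum = -b/a, product = c/a.
a=1, b=-12, c=-5
Sum = -(-12)/1 = 12
Product = (-5)/1 = -5


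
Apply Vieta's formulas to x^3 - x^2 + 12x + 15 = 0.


Monic cubic x^3+bx^2+cx+d=0: sum=-b, pairwise sum=c, product=-d.
b=-1, c=12, d=15
r1+r2+r3 = 1
r1r2+r1r3+r2r3 = 12
r1r2r3 = -15


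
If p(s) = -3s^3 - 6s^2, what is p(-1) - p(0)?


p(-1) = -3
p(0) = 0
p(-1) - p(0) = -3 = -3


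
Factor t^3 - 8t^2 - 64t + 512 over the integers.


Try integer roots (divisors of 512). t=-8: p(-8)=0.
Divide out (t + 8): quotient is t^2 - 16t + 64.
Factor the quadratic: (t - 8)(t - 8)
Result: (t + 8)(t - 8)(t - 8)


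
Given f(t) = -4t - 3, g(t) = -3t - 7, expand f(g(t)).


Substitute g(t) into f:
f(g(t)) = -4*(-3t - 7) + (-3)
Expand and combine: 12t + 25


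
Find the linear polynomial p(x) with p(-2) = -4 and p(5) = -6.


p(x) = mx + b. Using p(-2)=-4, p(5)=-6:
m = (-4 + 6)/(-2 - 5) = 2/-7 = -2/7
b = -4 - m*(-2) = -4 - 4/7 = -32/7
p(x) = -(2/7)x - (32/7)


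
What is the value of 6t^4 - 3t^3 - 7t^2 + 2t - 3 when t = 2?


Using direct substitution:
  6 * (2)^4 = 96
  -3 * (2)^3 = -24
  -7 * (2)^2 = -28
  2 * (2)^1 = 4
  constant: -3
Sum = 96 - 24 - 28 + 4 - 3 = 45


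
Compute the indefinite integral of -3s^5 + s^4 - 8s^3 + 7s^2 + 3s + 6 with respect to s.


Reverse power rule on each term:
  ∫ -3s^5 ds = -(1/2)s^6
  ∫ s^4 ds = (1/5)s^5
  ∫ -8s^3 ds = -2s^4
  ∫ 7s^2 ds = (7/3)s^3
  ∫ 3s ds = (3/2)s^2
  ∫ 6 ds = 6s
F(s) = -(1/2)s^6 + (1/5)s^5 - 2s^4 + (7/3)s^3 + (3/2)s^2 + 6s + C


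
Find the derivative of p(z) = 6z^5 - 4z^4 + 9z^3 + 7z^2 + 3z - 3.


Apply the power rule term by term:
  d/dz(6z^5) = 30z^4
  d/dz(-4z^4) = -16z^3
  d/dz(9z^3) = 27z^2
  d/dz(7z^2) = 14z
  d/dz(3z) = 3
  d/dz(-3) = 0
p'(z) = 30z^4 - 16z^3 + 27z^2 + 14z + 3


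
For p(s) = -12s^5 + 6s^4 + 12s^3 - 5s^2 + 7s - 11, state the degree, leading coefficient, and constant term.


Highest power of s is 5, with coefficient -12. Constant term is -11.
Degree = 5, leading coefficient = -12, constant term = -11


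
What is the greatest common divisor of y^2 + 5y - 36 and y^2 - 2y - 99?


Factor each:
  y^2 + 5y - 36 = (y + 9)(y - 4)
  y^2 - 2y - 99 = (y + 9)(y - 11)
Common monic factor: y + 9


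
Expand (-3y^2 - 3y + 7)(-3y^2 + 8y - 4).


Distribute each term of the first polynomial:
  (-3y^2)(-3y^2 + 8y - 4) = 9y^4 - 24y^3 + 12y^2
  (-3y)(-3y^2 + 8y - 4) = 9y^3 - 24y^2 + 12y
  (7)(-3y^2 + 8y - 4) = -21y^2 + 56y - 28
Sum: 9y^4 - 15y^3 - 33y^2 + 68y - 28


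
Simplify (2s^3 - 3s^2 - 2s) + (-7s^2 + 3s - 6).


Align terms by degree and add:
  2s^3 - 3s^2 - 2s
  -7s^2 + 3s - 6
= 2s^3 - 10s^2 + s - 6


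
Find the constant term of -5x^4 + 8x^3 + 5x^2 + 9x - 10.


Read off the constant term: -10


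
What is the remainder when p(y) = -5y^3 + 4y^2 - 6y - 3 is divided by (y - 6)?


By the Remainder Theorem, the remainder equals p(6):
  -5*(6)^3 = -1080
  4*(6)^2 = 144
  -6*(6)^1 = -36
  constant: -3
Sum: -1080 + 144 - 36 - 3 = -975


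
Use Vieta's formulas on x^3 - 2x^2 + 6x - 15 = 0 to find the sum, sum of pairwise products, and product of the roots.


Monic cubic x^3+bx^2+cx+d=0: sum=-b, pairwise sum=c, product=-d.
b=-2, c=6, d=-15
r1+r2+r3 = 2
r1r2+r1r3+r2r3 = 6
r1r2r3 = 15


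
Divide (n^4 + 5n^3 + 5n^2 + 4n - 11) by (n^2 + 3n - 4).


(n^4 + 5n^3 + 5n^2 + 4n - 11) / (n^2 + 3n - 4)
Step 1: n^2 * (n^2 + 3n - 4) = n^4 + 3n^3 - 4n^2; subtract.
Step 2: 2n * (n^2 + 3n - 4) = 2n^3 + 6n^2 - 8n; subtract.
Step 3: 3 * (n^2 + 3n - 4) = 3n^2 + 9n - 12; subtract.
Quotient: n^2 + 2n + 3, Remainder: 3n + 1


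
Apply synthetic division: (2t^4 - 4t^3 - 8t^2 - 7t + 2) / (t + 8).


Synthetic division with c = -8. Coefficients: 2, -4, -8, -7, 2
Bring down 2.
  2 * -8 = -16; -16 - 4 = -20
  -20 * -8 = 160; 160 - 8 = 152
  152 * -8 = -1216; -1216 - 7 = -1223
  -1223 * -8 = 9784; 9784 + 2 = 9786
Quotient: 2t^3 - 20t^2 + 152t - 1223, Remainder: 9786


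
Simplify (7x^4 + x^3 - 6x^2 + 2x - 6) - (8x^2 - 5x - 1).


Distribute the minus sign:
  (7x^4 + x^3 - 6x^2 + 2x - 6)
- (8x^2 - 5x - 1)
Negate second polynomial: -8x^2 + 5x + 1
Add: 7x^4 + x^3 - 14x^2 + 7x - 5


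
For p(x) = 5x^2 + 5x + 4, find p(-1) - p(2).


p(-1) = 4
p(2) = 34
p(-1) - p(2) = 4 - 34 = -30


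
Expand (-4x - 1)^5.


Expand (-4x - 1)^5 by repeated multiplication:
  (-4x - 1)^2 = 16x^2 + 8x + 1
  (-4x - 1)^3 = -64x^3 - 48x^2 - 12x - 1
  (-4x - 1)^4 = 256x^4 + 256x^3 + 96x^2 + 16x + 1
= -1024x^5 - 1280x^4 - 640x^3 - 160x^2 - 20x - 1


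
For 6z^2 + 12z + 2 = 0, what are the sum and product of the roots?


For az^2+bz+c=0: sum = -b/a, product = c/a.
a=6, b=12, c=2
Sum = -(12)/6 = -2
Product = (2)/6 = 1/3


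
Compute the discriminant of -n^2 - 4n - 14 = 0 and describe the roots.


D = b^2 - 4ac = (-4)^2 - 4(-1)(-14) = 16 - 56 = -40
Since D < 0: two complex conjugate roots (no real roots)


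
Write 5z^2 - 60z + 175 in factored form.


Roots satisfy r1 + r2 = -b/a = 12 and r1*r2 = c/a = 35.
So r1 = 7, r2 = 5.
5z^2 - 60z + 175 = 5(z - r1)(z - r2) = 5(z - 7)(z - 5)


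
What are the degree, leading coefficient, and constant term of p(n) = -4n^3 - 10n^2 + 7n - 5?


Highest power of n is 3, with coefficient -4. Constant term is -5.
Degree = 3, leading coefficient = -4, constant term = -5


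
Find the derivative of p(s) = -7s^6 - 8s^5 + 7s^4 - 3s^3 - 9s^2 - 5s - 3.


Apply the power rule term by term:
  d/ds(-7s^6) = -42s^5
  d/ds(-8s^5) = -40s^4
  d/ds(7s^4) = 28s^3
  d/ds(-3s^3) = -9s^2
  d/ds(-9s^2) = -18s
  d/ds(-5s) = -5
  d/ds(-3) = 0
p'(s) = -42s^5 - 40s^4 + 28s^3 - 9s^2 - 18s - 5


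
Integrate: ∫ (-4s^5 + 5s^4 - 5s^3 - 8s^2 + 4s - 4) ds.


Reverse power rule on each term:
  ∫ -4s^5 ds = -(2/3)s^6
  ∫ 5s^4 ds = s^5
  ∫ -5s^3 ds = -(5/4)s^4
  ∫ -8s^2 ds = -(8/3)s^3
  ∫ 4s ds = 2s^2
  ∫ -4 ds = -4s
F(s) = -(2/3)s^6 + s^5 - (5/4)s^4 - (8/3)s^3 + 2s^2 - 4s + C


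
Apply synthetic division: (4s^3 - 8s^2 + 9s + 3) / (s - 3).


Synthetic division with c = 3. Coefficients: 4, -8, 9, 3
Bring down 4.
  4 * 3 = 12; 12 - 8 = 4
  4 * 3 = 12; 12 + 9 = 21
  21 * 3 = 63; 63 + 3 = 66
Quotient: 4s^2 + 4s + 21, Remainder: 66


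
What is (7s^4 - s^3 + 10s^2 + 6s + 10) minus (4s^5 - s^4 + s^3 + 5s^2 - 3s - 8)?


Distribute the minus sign:
  (7s^4 - s^3 + 10s^2 + 6s + 10)
- (4s^5 - s^4 + s^3 + 5s^2 - 3s - 8)
Negate second polynomial: -4s^5 + s^4 - s^3 - 5s^2 + 3s + 8
Add: -4s^5 + 8s^4 - 2s^3 + 5s^2 + 9s + 18


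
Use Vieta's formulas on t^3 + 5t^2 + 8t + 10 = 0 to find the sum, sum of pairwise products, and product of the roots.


Monic cubic t^3+bt^2+ct+d=0: sum=-b, pairwise sum=c, product=-d.
b=5, c=8, d=10
r1+r2+r3 = -5
r1r2+r1r3+r2r3 = 8
r1r2r3 = -10


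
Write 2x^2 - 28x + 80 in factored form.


Roots satisfy r1 + r2 = -b/a = 14 and r1*r2 = c/a = 40.
So r1 = 4, r2 = 10.
2x^2 - 28x + 80 = 2(x - r1)(x - r2) = 2(x - 4)(x - 10)


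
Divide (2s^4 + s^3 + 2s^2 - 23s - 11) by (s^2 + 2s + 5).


(2s^4 + s^3 + 2s^2 - 23s - 11) / (s^2 + 2s + 5)
Step 1: 2s^2 * (s^2 + 2s + 5) = 2s^4 + 4s^3 + 10s^2; subtract.
Step 2: -3s * (s^2 + 2s + 5) = -3s^3 - 6s^2 - 15s; subtract.
Step 3: -2 * (s^2 + 2s + 5) = -2s^2 - 4s - 10; subtract.
Quotient: 2s^2 - 3s - 2, Remainder: -4s - 1


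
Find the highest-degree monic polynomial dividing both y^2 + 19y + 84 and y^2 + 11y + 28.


Factor each:
  y^2 + 19y + 84 = (y + 7)(y + 12)
  y^2 + 11y + 28 = (y + 7)(y + 4)
Common monic factor: y + 7


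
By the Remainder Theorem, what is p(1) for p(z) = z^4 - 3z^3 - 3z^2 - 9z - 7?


By the Remainder Theorem, the remainder equals p(1):
  1*(1)^4 = 1
  -3*(1)^3 = -3
  -3*(1)^2 = -3
  -9*(1)^1 = -9
  constant: -7
Sum: 1 - 3 - 3 - 9 - 7 = -21


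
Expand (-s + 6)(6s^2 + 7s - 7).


Distribute each term of the first polynomial:
  (-s)(6s^2 + 7s - 7) = -6s^3 - 7s^2 + 7s
  (6)(6s^2 + 7s - 7) = 36s^2 + 42s - 42
Sum: -6s^3 + 29s^2 + 49s - 42


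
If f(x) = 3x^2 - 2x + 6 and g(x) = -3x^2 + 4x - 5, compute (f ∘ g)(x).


Substitute g(x) into f:
f(g(x)) = 3*(-3x^2 + 4x - 5)^2 + (-2)*(-3x^2 + 4x - 5) + 6
(-3x^2 + 4x - 5)^2 = 9x^4 - 24x^3 + 46x^2 - 40x + 25
Expand and combine: 27x^4 - 72x^3 + 144x^2 - 128x + 91


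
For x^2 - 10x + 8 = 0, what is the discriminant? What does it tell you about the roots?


D = b^2 - 4ac = (-10)^2 - 4(1)(8) = 100 - 32 = 68
Since D > 0: two distinct irrational roots


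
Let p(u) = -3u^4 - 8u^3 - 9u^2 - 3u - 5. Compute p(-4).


Using direct substitution:
  -3 * (-4)^4 = -768
  -8 * (-4)^3 = 512
  -9 * (-4)^2 = -144
  -3 * (-4)^1 = 12
  constant: -5
Sum = -768 + 512 - 144 + 12 - 5 = -393


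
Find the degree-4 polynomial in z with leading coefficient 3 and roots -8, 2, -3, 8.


p(z) = 3(z + 8)(z - 2)(z + 3)(z - 8)
Expand: 3z^4 + 3z^3 - 210z^2 - 192z + 1152


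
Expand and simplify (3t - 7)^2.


Expand (3t - 7)^2 by repeated multiplication:
= 9t^2 - 42t + 49


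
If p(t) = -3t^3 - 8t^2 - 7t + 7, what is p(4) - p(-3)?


p(4) = -341
p(-3) = 37
p(4) - p(-3) = -341 - 37 = -378


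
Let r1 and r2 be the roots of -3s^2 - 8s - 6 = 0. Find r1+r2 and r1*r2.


For as^2+bs+c=0: sum = -b/a, product = c/a.
a=-3, b=-8, c=-6
Sum = -(-8)/-3 = -8/3
Product = (-6)/-3 = 2


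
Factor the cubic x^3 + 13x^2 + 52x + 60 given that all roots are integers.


Try integer roots (divisors of 60). x=-2: p(-2)=0.
Divide out (x + 2): quotient is x^2 + 11x + 30.
Factor the quadratic: (x + 5)(x + 6)
Result: (x + 2)(x + 5)(x + 6)


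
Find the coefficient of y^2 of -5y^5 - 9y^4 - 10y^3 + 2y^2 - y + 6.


Read off the coefficient of y^2: 2


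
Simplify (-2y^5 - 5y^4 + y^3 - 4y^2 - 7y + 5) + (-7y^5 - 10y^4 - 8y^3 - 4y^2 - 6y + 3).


Align terms by degree and add:
  -2y^5 - 5y^4 + y^3 - 4y^2 - 7y + 5
  -7y^5 - 10y^4 - 8y^3 - 4y^2 - 6y + 3
= -9y^5 - 15y^4 - 7y^3 - 8y^2 - 13y + 8


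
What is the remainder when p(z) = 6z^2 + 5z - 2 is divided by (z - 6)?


By the Remainder Theorem, the remainder equals p(6):
  6*(6)^2 = 216
  5*(6)^1 = 30
  constant: -2
Sum: 216 + 30 - 2 = 244


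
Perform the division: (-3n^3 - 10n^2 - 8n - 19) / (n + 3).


(-3n^3 - 10n^2 - 8n - 19) / (n + 3)
Step 1: -3n^2 * (n + 3) = -3n^3 - 9n^2; subtract.
Step 2: -n * (n + 3) = -n^2 - 3n; subtract.
Step 3: -5 * (n + 3) = -5n - 15; subtract.
Quotient: -3n^2 - n - 5, Remainder: -4


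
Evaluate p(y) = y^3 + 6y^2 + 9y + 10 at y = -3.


Using direct substitution:
  1 * (-3)^3 = -27
  6 * (-3)^2 = 54
  9 * (-3)^1 = -27
  constant: 10
Sum = -27 + 54 - 27 + 10 = 10


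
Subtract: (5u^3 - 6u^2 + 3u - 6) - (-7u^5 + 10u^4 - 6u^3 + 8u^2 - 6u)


Distribute the minus sign:
  (5u^3 - 6u^2 + 3u - 6)
- (-7u^5 + 10u^4 - 6u^3 + 8u^2 - 6u)
Negate second polynomial: 7u^5 - 10u^4 + 6u^3 - 8u^2 + 6u
Add: 7u^5 - 10u^4 + 11u^3 - 14u^2 + 9u - 6


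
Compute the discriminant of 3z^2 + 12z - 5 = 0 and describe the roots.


D = b^2 - 4ac = (12)^2 - 4(3)(-5) = 144 + 60 = 204
Since D > 0: two distinct irrational roots


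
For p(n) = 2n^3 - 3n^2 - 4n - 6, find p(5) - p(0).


p(5) = 149
p(0) = -6
p(5) - p(0) = 149 + 6 = 155


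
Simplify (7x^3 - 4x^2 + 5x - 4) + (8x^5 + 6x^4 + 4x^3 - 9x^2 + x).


Align terms by degree and add:
  7x^3 - 4x^2 + 5x - 4
+ 8x^5 + 6x^4 + 4x^3 - 9x^2 + x
= 8x^5 + 6x^4 + 11x^3 - 13x^2 + 6x - 4


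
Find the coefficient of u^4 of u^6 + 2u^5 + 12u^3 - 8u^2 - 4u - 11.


Read off the coefficient of u^4: 0


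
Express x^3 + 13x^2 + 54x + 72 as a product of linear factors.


Try integer roots (divisors of 72). x=-3: p(-3)=0.
Divide out (x + 3): quotient is x^2 + 10x + 24.
Factor the quadratic: (x + 4)(x + 6)
Result: (x + 3)(x + 4)(x + 6)


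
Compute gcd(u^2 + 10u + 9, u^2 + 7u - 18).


Factor each:
  u^2 + 10u + 9 = (u + 9)(u + 1)
  u^2 + 7u - 18 = (u + 9)(u - 2)
Common monic factor: u + 9


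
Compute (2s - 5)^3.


Expand (2s - 5)^3 by repeated multiplication:
  (2s - 5)^2 = 4s^2 - 20s + 25
= 8s^3 - 60s^2 + 150s - 125


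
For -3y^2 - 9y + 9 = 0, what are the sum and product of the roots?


For ay^2+by+c=0: sum = -b/a, product = c/a.
a=-3, b=-9, c=9
Sum = -(-9)/-3 = -3
Product = (9)/-3 = -3


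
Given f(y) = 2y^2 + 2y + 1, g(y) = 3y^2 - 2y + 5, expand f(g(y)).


Substitute g(y) into f:
f(g(y)) = 2*(3y^2 - 2y + 5)^2 + 2*(3y^2 - 2y + 5) + 1
(3y^2 - 2y + 5)^2 = 9y^4 - 12y^3 + 34y^2 - 20y + 25
Expand and combine: 18y^4 - 24y^3 + 74y^2 - 44y + 61


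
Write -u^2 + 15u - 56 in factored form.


Roots satisfy r1 + r2 = -b/a = 15 and r1*r2 = c/a = 56.
So r1 = 7, r2 = 8.
-u^2 + 15u - 56 = -(u - r1)(u - r2) = -(u - 7)(u - 8)


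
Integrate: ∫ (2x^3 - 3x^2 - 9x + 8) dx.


Reverse power rule on each term:
  ∫ 2x^3 dx = (1/2)x^4
  ∫ -3x^2 dx = -x^3
  ∫ -9x dx = -(9/2)x^2
  ∫ 8 dx = 8x
F(x) = (1/2)x^4 - x^3 - (9/2)x^2 + 8x + C


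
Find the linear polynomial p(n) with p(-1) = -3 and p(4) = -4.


p(n) = mn + b. Using p(-1)=-3, p(4)=-4:
m = (-3 + 4)/(-1 - 4) = 1/-5 = -1/5
b = -3 - m*(-1) = -3 - 1/5 = -16/5
p(n) = -(1/5)n - (16/5)


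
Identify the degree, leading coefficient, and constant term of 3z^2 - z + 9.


Highest power of z is 2, with coefficient 3. Constant term is 9.
Degree = 2, leading coefficient = 3, constant term = 9


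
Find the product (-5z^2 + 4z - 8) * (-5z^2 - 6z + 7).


Distribute each term of the first polynomial:
  (-5z^2)(-5z^2 - 6z + 7) = 25z^4 + 30z^3 - 35z^2
  (4z)(-5z^2 - 6z + 7) = -20z^3 - 24z^2 + 28z
  (-8)(-5z^2 - 6z + 7) = 40z^2 + 48z - 56
Sum: 25z^4 + 10z^3 - 19z^2 + 76z - 56


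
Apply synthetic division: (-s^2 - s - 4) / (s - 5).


Synthetic division with c = 5. Coefficients: -1, -1, -4
Bring down -1.
  -1 * 5 = -5; -5 - 1 = -6
  -6 * 5 = -30; -30 - 4 = -34
Quotient: -s - 6, Remainder: -34
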